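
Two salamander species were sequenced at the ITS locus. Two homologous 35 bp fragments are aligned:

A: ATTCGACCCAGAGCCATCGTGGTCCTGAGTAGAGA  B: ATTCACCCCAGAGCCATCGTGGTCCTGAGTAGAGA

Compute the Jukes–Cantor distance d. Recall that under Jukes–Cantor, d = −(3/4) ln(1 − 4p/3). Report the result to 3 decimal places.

0.059

The sequences differ at 2 of 35 sites (5, 6), so p = 2/35 ≈ 0.057143.
d = −(3/4) ln(1 − 4p/3) = −0.75 ln(1 − 0.076191) = −0.75 ln(0.923809)
  = −0.75 × (-0.079250) = 0.059438 substitutions/site.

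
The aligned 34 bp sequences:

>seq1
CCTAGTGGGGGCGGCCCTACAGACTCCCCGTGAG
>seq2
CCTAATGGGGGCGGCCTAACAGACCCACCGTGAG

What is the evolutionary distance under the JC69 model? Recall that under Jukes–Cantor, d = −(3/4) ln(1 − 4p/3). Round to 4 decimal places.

0.1637

The sequences differ at 5 of 34 sites (5, 17, 18, 25, 27), so p = 5/34 ≈ 0.147059.
d = −(3/4) ln(1 − 4p/3) = −0.75 ln(1 − 0.196079) = −0.75 ln(0.803921)
  = −0.75 × (-0.218254) = 0.163691 substitutions/site.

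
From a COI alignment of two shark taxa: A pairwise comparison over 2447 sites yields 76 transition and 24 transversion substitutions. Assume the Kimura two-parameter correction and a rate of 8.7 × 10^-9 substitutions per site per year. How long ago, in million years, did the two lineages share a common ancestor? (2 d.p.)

2.43

P = 76/2447 ≈ 0.031058 and Q = 24/2447 ≈ 0.009808.
Under the Kimura two-parameter model, d = −½ ln(1 − 2P − Q) − ¼ ln(1 − 2Q).
1 − 2P − Q = 0.928076, giving −½ ln(0.928076) = 0.037321.
1 − 2Q = 0.980384, giving −¼ ln(0.980384) = 0.004953.
d = 0.037321 + 0.004953 = 0.042274.
Under a molecular clock d = 2μt, so t = d/(2μ) = 0.042274 / (2 × 8.7 × 10^-9) = 2.43 million years.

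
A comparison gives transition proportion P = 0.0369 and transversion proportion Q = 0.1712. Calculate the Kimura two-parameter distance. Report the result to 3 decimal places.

0.245

Under the Kimura two-parameter model, d = −½ ln(1 − 2P − Q) − ¼ ln(1 − 2Q).
1 − 2P − Q = 0.755, giving −½ ln(0.755) = 0.140519.
1 − 2Q = 0.6576, giving −¼ ln(0.6576) = 0.104790.
d = 0.140519 + 0.104790 = 0.245309.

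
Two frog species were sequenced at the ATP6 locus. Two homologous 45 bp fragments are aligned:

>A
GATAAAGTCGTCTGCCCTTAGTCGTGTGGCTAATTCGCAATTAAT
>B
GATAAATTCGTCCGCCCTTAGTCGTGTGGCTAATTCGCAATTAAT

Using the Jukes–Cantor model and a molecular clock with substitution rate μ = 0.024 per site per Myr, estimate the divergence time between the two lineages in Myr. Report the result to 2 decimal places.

0.95

The sequences differ at 2 of 45 sites (7, 13), so p = 2/45 ≈ 0.044444.
d = −(3/4) ln(1 − 4p/3) = −0.75 ln(1 − 0.059259) = −0.75 ln(0.940741)
  = −0.75 × (-0.061087) = 0.045815 substitutions/site.
Under a molecular clock d = 2μt, so t = d/(2μ) = 0.045815 / (2 × 0.024) = 0.95 Myr.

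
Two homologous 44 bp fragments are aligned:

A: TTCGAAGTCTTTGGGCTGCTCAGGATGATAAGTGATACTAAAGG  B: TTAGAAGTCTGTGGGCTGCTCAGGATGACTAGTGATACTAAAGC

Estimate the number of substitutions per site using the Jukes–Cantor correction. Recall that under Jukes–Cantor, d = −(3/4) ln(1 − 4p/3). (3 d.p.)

0.123

The sequences differ at 5 of 44 sites (3, 11, 29, 30, 44), so p = 5/44 ≈ 0.113636.
d = −(3/4) ln(1 − 4p/3) = −0.75 ln(1 − 0.151515) = −0.75 ln(0.848485)
  = −0.75 × (-0.164303) = 0.123227 substitutions/site.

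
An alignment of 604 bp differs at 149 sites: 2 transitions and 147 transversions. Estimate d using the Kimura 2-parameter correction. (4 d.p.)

P = 2/604 ≈ 0.003311 and Q = 147/604 ≈ 0.243377.
Under the Kimura two-parameter model, d = −½ ln(1 − 2P − Q) − ¼ ln(1 − 2Q).
1 − 2P − Q = 0.750001, giving −½ ln(0.750001) = 0.143840.
1 − 2Q = 0.513246, giving −¼ ln(0.513246) = 0.166750.
d = 0.143840 + 0.166750 = 0.310590.

0.3106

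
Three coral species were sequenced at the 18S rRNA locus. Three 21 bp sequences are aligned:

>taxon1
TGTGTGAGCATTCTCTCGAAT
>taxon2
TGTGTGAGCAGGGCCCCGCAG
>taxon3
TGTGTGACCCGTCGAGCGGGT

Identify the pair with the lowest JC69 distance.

taxon1–taxon2: 7/21 differ, p = 0.333, d = 0.441.
taxon1–taxon3: 8/21 differ, p = 0.381, d = 0.532.
taxon2–taxon3: 10/21 differ, p = 0.476, d = 0.756.
The smallest distance is between taxon1 and taxon2.

taxon1 and taxon2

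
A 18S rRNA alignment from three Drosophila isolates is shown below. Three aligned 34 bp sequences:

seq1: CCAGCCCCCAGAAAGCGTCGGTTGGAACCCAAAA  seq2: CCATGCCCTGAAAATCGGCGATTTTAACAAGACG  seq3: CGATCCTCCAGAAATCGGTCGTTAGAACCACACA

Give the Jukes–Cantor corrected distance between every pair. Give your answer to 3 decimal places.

seq1–seq2: 15/34 sites differ → p ≈ 0.441176, d = −0.75 ln(1 − 0.588235) = 0.665477 ≈ 0.665.
seq1–seq3: 11/34 sites differ → p ≈ 0.323529, d = −0.75 ln(1 − 0.431372) = 0.423397 ≈ 0.423.
seq2–seq3: 14/34 sites differ → p ≈ 0.411765, d = −0.75 ln(1 − 0.54902) = 0.597249 ≈ 0.597.

d(seq1,seq2) = 0.665, d(seq1,seq3) = 0.423, d(seq2,seq3) = 0.597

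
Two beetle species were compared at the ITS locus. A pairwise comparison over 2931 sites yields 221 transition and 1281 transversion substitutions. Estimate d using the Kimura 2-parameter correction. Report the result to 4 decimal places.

0.9613

P = 221/2931 ≈ 0.075401 and Q = 1281/2931 ≈ 0.437052.
Under the Kimura two-parameter model, d = −½ ln(1 − 2P − Q) − ¼ ln(1 − 2Q).
1 − 2P − Q = 0.412146, giving −½ ln(0.412146) = 0.443189.
1 − 2Q = 0.125896, giving −¼ ln(0.125896) = 0.518075.
d = 0.443189 + 0.518075 = 0.961264.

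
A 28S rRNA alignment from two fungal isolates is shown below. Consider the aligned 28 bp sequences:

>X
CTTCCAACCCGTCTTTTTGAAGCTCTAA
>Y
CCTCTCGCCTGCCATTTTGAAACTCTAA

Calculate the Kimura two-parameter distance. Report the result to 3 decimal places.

Of 28 sites, 6 differences are transitions and 2 are transversions, so P = 6/28 ≈ 0.214286 and Q = 2/28 ≈ 0.071429.
Under the Kimura two-parameter model, d = −½ ln(1 − 2P − Q) − ¼ ln(1 − 2Q).
1 − 2P − Q = 0.499999, giving −½ ln(0.499999) = 0.346575.
1 − 2Q = 0.857142, giving −¼ ln(0.857142) = 0.038538.
d = 0.346575 + 0.038538 = 0.385113.

0.385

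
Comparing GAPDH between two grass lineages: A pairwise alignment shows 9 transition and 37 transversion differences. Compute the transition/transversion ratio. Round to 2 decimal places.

0.24

R = 9/37 = 0.243243… ≈ 0.24 (to 2 d.p.).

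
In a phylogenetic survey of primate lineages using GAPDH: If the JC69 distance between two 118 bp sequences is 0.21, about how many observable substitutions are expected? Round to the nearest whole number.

Invert JC69: p = (3/4)(1 − e^(−4d/3)) = 0.75 × (1 − e^(-0.28)) = 0.75 × (1 − 0.755784) = 0.183162.
Expected differing sites = pL ≈ 0.183162 × 118 = 21.613116 ≈ 22.

22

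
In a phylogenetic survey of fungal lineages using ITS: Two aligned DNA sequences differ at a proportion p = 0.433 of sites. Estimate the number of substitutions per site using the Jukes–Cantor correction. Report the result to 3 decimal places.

0.646

d = −(3/4) ln(1 − 4p/3) = −0.75 ln(1 − 0.577333) = −0.75 ln(0.422667)
  = −0.75 × (-0.861171) = 0.645878 substitutions/site.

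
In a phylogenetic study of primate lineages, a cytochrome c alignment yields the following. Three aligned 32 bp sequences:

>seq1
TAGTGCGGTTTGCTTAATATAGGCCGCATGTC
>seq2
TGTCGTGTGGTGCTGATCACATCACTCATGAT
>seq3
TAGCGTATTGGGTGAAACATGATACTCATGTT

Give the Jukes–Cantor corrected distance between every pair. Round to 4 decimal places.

d(seq1,seq2) = 0.9241, d(seq1,seq3) = 0.8240, d(seq2,seq3) = 0.6566

seq1–seq2: 17/32 sites differ → p = 0.53125, d = −0.75 ln(1 − 0.708333) = 0.924107 ≈ 0.9241.
seq1–seq3: 16/32 sites differ → p = 0.5, d = −0.75 ln(1 − 0.666667) = 0.823960 ≈ 0.8240.
seq2–seq3: 14/32 sites differ → p = 0.4375, d = −0.75 ln(1 − 0.583333) = 0.656601 ≈ 0.6566.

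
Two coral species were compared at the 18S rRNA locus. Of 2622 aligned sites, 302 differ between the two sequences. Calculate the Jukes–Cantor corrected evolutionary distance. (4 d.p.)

p = 302/2622 ≈ 0.115179.
d = −(3/4) ln(1 − 4p/3) = −0.75 ln(1 − 0.153572) = −0.75 ln(0.846428)
  = −0.75 × (-0.166730) = 0.125048 substitutions/site.

0.1250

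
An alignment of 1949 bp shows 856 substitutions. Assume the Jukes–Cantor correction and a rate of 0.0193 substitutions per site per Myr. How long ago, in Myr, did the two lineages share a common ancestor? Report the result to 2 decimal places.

p = 856/1949 ≈ 0.4392.
d = −(3/4) ln(1 − 4p/3) = −0.75 ln(1 − 0.5856) = −0.75 ln(0.4144)
  = −0.75 × (-0.880924) = 0.660693 substitutions/site.
Under a molecular clock d = 2μt, so t = d/(2μ) = 0.660693 / (2 × 0.0193) = 17.12 Myr.

17.12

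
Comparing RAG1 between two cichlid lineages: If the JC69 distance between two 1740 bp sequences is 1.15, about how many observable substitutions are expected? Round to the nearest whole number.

1023

Invert JC69: p = (3/4)(1 − e^(−4d/3)) = 0.75 × (1 − e^(-1.533333)) = 0.75 × (1 − 0.215815) = 0.588139.
Expected differing sites = pL ≈ 0.588139 × 1740 = 1023.36186 ≈ 1023.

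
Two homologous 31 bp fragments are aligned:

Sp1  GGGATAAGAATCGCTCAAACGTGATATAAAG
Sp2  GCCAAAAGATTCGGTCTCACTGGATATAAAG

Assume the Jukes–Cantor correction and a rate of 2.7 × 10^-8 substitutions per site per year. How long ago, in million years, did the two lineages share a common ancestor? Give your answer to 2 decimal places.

The sequences differ at 9 of 31 sites (2, 3, 5, 10, 14, 17, 18, 21, 22), so p = 9/31 ≈ 0.290323.
d = −(3/4) ln(1 − 4p/3) = −0.75 ln(1 − 0.387097) = −0.75 ln(0.612903)
  = −0.75 × (-0.489549) = 0.367162 substitutions/site.
Under a molecular clock d = 2μt, so t = d/(2μ) = 0.367162 / (2 × 2.7 × 10^-8) = 6.80 million years.

6.80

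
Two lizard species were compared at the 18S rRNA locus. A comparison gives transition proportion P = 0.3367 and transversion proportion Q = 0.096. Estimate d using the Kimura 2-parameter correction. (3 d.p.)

Under the Kimura two-parameter model, d = −½ ln(1 − 2P − Q) − ¼ ln(1 − 2Q).
1 − 2P − Q = 0.2306, giving −½ ln(0.2306) = 0.733535.
1 − 2Q = 0.808, giving −¼ ln(0.808) = 0.053298.
d = 0.733535 + 0.053298 = 0.786833.

0.787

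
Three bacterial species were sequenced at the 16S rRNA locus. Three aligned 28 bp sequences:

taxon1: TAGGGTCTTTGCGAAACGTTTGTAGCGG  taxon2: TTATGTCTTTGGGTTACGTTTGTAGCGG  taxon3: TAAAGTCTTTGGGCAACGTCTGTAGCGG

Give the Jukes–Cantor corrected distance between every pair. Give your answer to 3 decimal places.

taxon1–taxon2: 6/28 sites differ → p ≈ 0.214286, d = −0.75 ln(1 − 0.285715) = 0.252355 ≈ 0.252.
taxon1–taxon3: 5/28 sites differ → p ≈ 0.178571, d = −0.75 ln(1 − 0.238095) = 0.203950 ≈ 0.204.
taxon2–taxon3: 5/28 sites differ → p ≈ 0.178571, d = −0.75 ln(1 − 0.238095) = 0.203950 ≈ 0.204.

d(taxon1,taxon2) = 0.252, d(taxon1,taxon3) = 0.204, d(taxon2,taxon3) = 0.204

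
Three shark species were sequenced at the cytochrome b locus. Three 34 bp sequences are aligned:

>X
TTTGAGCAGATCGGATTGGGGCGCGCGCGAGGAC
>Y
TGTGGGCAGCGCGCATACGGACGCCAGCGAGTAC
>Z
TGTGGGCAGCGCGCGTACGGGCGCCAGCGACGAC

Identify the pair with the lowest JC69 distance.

Y and Z

X–Y: 11/34 differ, p = 0.324, d = 0.423.
X–Z: 11/34 differ, p = 0.324, d = 0.423.
Y–Z: 4/34 differ, p = 0.118, d = 0.128.
The smallest distance is between Y and Z.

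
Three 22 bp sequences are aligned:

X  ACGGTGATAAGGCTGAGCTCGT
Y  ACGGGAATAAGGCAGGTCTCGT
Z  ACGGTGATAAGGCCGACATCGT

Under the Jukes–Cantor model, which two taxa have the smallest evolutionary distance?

X and Z

X–Y: 5/22 differ, p = 0.227, d = 0.271.
X–Z: 3/22 differ, p = 0.136, d = 0.151.
Y–Z: 6/22 differ, p = 0.273, d = 0.339.
The smallest distance is between X and Z.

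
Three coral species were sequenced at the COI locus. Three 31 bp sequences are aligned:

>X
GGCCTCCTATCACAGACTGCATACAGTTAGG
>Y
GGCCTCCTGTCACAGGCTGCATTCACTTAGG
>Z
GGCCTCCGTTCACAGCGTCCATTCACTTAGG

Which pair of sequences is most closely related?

X–Y: 4/31 differ, p = 0.129, d = 0.142.
X–Z: 7/31 differ, p = 0.226, d = 0.269.
Y–Z: 5/31 differ, p = 0.161, d = 0.182.
The smallest distance is between X and Y.

X and Y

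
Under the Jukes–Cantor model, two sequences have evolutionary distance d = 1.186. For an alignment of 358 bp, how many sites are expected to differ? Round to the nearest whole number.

213

Invert JC69: p = (3/4)(1 − e^(−4d/3)) = 0.75 × (1 − e^(-1.581333)) = 0.75 × (1 − 0.205701) = 0.595724.
Expected differing sites = pL ≈ 0.595724 × 358 = 213.269192 ≈ 213.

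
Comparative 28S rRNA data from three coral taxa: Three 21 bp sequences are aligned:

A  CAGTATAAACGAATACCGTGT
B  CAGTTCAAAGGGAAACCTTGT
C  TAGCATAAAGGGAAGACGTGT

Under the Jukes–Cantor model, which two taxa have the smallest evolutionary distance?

A and B

A–B: 6/21 differ, p = 0.286, d = 0.360.
A–C: 7/21 differ, p = 0.333, d = 0.441.
B–C: 7/21 differ, p = 0.333, d = 0.441.
The smallest distance is between A and B.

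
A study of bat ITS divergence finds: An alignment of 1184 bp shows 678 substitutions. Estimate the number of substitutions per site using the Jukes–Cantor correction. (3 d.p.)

1.081

p = 678/1184 ≈ 0.572635.
d = −(3/4) ln(1 − 4p/3) = −0.75 ln(1 − 0.763513) = −0.75 ln(0.236487)
  = −0.75 × (-1.441862) = 1.081397 substitutions/site.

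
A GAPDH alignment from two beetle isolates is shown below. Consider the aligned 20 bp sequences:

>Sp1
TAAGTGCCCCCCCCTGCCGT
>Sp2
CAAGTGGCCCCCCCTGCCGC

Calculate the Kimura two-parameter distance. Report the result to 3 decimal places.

Of 20 sites, 2 differences are transitions and 1 are transversions, so P = 2/20 = 0.1 and Q = 1/20 = 0.05.
Under the Kimura two-parameter model, d = −½ ln(1 − 2P − Q) − ¼ ln(1 − 2Q).
1 − 2P − Q = 0.75, giving −½ ln(0.75) = 0.143841.
1 − 2Q = 0.9, giving −¼ ln(0.9) = 0.026340.
d = 0.143841 + 0.026340 = 0.170181.

0.170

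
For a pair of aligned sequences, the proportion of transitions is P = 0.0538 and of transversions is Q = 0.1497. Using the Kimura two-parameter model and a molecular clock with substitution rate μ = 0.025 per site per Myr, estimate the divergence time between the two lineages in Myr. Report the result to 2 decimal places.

Under the Kimura two-parameter model, d = −½ ln(1 − 2P − Q) − ¼ ln(1 − 2Q).
1 − 2P − Q = 0.7427, giving −½ ln(0.7427) = 0.148732.
1 − 2Q = 0.7006, giving −¼ ln(0.7006) = 0.088955.
d = 0.148732 + 0.088955 = 0.237687.
Under a molecular clock d = 2μt, so t = d/(2μ) = 0.237687 / (2 × 0.025) = 4.75 Myr.

4.75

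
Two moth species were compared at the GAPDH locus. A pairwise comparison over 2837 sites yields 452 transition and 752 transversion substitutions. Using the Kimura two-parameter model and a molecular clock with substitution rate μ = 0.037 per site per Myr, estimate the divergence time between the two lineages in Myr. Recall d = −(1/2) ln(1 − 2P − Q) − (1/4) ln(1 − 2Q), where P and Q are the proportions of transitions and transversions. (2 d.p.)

P = 452/2837 ≈ 0.159323 and Q = 752/2837 ≈ 0.265069.
Under the Kimura two-parameter model, d = −½ ln(1 − 2P − Q) − ¼ ln(1 − 2Q).
1 − 2P − Q = 0.416285, giving −½ ln(0.416285) = 0.438193.
1 − 2Q = 0.469862, giving −¼ ln(0.469862) = 0.188829.
d = 0.438193 + 0.188829 = 0.627022.
Under a molecular clock d = 2μt, so t = d/(2μ) = 0.627022 / (2 × 0.037) = 8.47 Myr.

8.47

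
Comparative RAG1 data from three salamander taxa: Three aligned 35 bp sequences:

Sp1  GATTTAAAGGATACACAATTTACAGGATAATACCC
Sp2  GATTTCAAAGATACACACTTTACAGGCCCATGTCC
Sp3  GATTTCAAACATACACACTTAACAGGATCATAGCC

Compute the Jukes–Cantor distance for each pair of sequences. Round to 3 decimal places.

Sp1–Sp2: 8/35 sites differ → p ≈ 0.228571, d = −0.75 ln(1 − 0.304761) = 0.272625 ≈ 0.273.
Sp1–Sp3: 7/35 sites differ → p = 0.2, d = −0.75 ln(1 − 0.266667) = 0.232617 ≈ 0.233.
Sp2–Sp3: 6/35 sites differ → p ≈ 0.171429, d = −0.75 ln(1 − 0.228572) = 0.194634 ≈ 0.195.

d(Sp1,Sp2) = 0.273, d(Sp1,Sp3) = 0.233, d(Sp2,Sp3) = 0.195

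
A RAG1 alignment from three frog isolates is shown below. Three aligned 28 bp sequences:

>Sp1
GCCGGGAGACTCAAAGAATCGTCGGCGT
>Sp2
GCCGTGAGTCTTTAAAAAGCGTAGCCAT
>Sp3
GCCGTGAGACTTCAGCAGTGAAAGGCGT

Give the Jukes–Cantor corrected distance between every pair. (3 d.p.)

Sp1–Sp2: 9/28 sites differ → p ≈ 0.321429, d = −0.75 ln(1 − 0.428572) = 0.419713 ≈ 0.420.
Sp1–Sp3: 10/28 sites differ → p ≈ 0.357143, d = −0.75 ln(1 − 0.476191) = 0.484971 ≈ 0.485.
Sp2–Sp3: 11/28 sites differ → p ≈ 0.392857, d = −0.75 ln(1 − 0.523809) = 0.556452 ≈ 0.556.

d(Sp1,Sp2) = 0.420, d(Sp1,Sp3) = 0.485, d(Sp2,Sp3) = 0.556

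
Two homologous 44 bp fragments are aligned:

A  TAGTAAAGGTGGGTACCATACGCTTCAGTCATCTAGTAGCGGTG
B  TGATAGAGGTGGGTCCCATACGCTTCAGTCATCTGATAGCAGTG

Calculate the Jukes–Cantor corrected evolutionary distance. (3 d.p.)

The sequences differ at 7 of 44 sites (2, 3, 6, 15, 35, 36, 41), so p = 7/44 ≈ 0.159091.
d = −(3/4) ln(1 − 4p/3) = −0.75 ln(1 − 0.212121) = −0.75 ln(0.787879)
  = −0.75 × (-0.238411) = 0.178808 substitutions/site.

0.179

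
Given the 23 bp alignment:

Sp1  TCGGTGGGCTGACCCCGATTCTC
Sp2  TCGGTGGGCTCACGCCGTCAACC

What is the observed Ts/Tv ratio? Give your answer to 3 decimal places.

Transitions are A↔G and C↔T; transversions are all other mismatches.
Transitions: 2. Transversions: 5.
R = 2/5 = 0.400.

0.400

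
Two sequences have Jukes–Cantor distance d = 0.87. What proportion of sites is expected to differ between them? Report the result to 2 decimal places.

p = (3/4)(1 − e^(−4d/3)) = 0.75 × (1 − e^(-1.16)) = 0.75 × (1 − 0.313486) = 0.514886.

0.51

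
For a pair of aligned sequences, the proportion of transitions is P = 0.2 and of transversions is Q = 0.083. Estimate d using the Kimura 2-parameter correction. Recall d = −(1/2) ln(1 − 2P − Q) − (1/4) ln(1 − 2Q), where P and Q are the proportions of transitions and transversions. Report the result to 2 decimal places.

0.38

Under the Kimura two-parameter model, d = −½ ln(1 − 2P − Q) − ¼ ln(1 − 2Q).
1 − 2P − Q = 0.517, giving −½ ln(0.517) = 0.329856.
1 − 2Q = 0.834, giving −¼ ln(0.834) = 0.045380.
d = 0.329856 + 0.045380 = 0.375236.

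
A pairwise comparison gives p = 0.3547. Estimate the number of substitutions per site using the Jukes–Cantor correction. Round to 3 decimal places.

0.480

d = −(3/4) ln(1 − 4p/3) = −0.75 ln(1 − 0.472933) = −0.75 ln(0.527067)
  = −0.75 × (-0.640428) = 0.480321 substitutions/site.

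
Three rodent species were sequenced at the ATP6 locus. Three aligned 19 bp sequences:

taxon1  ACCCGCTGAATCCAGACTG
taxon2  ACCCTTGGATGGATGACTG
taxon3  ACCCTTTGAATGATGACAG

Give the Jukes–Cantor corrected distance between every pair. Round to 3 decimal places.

taxon1–taxon2: 8/19 sites differ → p ≈ 0.421053, d = −0.75 ln(1 − 0.561404) = 0.618132 ≈ 0.618.
taxon1–taxon3: 6/19 sites differ → p ≈ 0.315789, d = −0.75 ln(1 − 0.421052) = 0.409907 ≈ 0.410.
taxon2–taxon3: 4/19 sites differ → p ≈ 0.210526, d = −0.75 ln(1 − 0.280701) = 0.247109 ≈ 0.247.

d(taxon1,taxon2) = 0.618, d(taxon1,taxon3) = 0.410, d(taxon2,taxon3) = 0.247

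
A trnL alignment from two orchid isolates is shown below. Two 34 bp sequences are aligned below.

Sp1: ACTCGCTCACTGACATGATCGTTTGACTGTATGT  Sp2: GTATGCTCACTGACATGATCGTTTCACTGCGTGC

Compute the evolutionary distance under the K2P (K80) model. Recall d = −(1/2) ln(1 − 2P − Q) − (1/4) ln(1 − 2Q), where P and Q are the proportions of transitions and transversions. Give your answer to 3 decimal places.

Of 34 sites, 6 differences are transitions and 2 are transversions, so P = 6/34 ≈ 0.176471 and Q = 2/34 ≈ 0.058824.
Under the Kimura two-parameter model, d = −½ ln(1 − 2P − Q) − ¼ ln(1 − 2Q).
1 − 2P − Q = 0.588234, giving −½ ln(0.588234) = 0.265315.
1 − 2Q = 0.882352, giving −¼ ln(0.882352) = 0.031291.
d = 0.265315 + 0.031291 = 0.296606.

0.297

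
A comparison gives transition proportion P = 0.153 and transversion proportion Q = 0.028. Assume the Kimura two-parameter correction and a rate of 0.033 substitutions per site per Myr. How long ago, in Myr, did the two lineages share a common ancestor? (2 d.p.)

3.30

Under the Kimura two-parameter model, d = −½ ln(1 − 2P − Q) − ¼ ln(1 − 2Q).
1 − 2P − Q = 0.666, giving −½ ln(0.666) = 0.203233.
1 − 2Q = 0.944, giving −¼ ln(0.944) = 0.014407.
d = 0.203233 + 0.014407 = 0.217640.
Under a molecular clock d = 2μt, so t = d/(2μ) = 0.217640 / (2 × 0.033) = 3.30 Myr.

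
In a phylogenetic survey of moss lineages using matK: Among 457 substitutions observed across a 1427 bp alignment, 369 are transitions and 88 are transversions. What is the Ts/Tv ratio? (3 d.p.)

R = 369/88 = 4.193181… ≈ 4.193 (to 3 d.p.).

4.193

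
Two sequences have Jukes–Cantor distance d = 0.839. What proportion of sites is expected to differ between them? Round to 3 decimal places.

p = (3/4)(1 − e^(−4d/3)) = 0.75 × (1 − e^(-1.118667)) = 0.75 × (1 − 0.326715) = 0.504964.

0.505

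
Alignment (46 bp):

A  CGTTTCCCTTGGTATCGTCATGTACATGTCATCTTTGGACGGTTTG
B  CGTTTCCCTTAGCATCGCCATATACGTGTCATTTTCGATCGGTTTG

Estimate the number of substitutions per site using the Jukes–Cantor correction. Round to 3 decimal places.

0.227

The sequences differ at 9 of 46 sites (11, 13, 18, 22, 26, 33, 36, 38, 39), so p = 9/46 ≈ 0.195652.
d = −(3/4) ln(1 − 4p/3) = −0.75 ln(1 − 0.260869) = −0.75 ln(0.739131)
  = −0.75 × (-0.302280) = 0.226710 substitutions/site.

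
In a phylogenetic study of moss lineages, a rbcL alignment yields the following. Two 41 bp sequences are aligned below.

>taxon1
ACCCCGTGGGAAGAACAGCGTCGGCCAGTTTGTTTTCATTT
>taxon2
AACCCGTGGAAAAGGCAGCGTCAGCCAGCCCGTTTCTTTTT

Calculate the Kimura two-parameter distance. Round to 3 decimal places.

0.410

Of 41 sites, 10 differences are transitions and 2 are transversions, so P = 10/41 ≈ 0.243902 and Q = 2/41 ≈ 0.04878.
Under the Kimura two-parameter model, d = −½ ln(1 − 2P − Q) − ¼ ln(1 − 2Q).
1 − 2P − Q = 0.463416, giving −½ ln(0.463416) = 0.384565.
1 − 2Q = 0.90244, giving −¼ ln(0.90244) = 0.025663.
d = 0.384565 + 0.025663 = 0.410228.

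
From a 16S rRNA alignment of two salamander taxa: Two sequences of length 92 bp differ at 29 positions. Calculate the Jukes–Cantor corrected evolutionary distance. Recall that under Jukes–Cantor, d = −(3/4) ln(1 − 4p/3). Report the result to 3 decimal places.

0.409

p = 29/92 ≈ 0.315217.
d = −(3/4) ln(1 − 4p/3) = −0.75 ln(1 − 0.420289) = −0.75 ln(0.579711)
  = −0.75 × (-0.545226) = 0.408920 substitutions/site.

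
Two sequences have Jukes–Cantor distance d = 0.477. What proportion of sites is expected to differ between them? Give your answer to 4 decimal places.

0.3529

p = (3/4)(1 − e^(−4d/3)) = 0.75 × (1 − e^(-0.636)) = 0.75 × (1 − 0.529406) = 0.352946.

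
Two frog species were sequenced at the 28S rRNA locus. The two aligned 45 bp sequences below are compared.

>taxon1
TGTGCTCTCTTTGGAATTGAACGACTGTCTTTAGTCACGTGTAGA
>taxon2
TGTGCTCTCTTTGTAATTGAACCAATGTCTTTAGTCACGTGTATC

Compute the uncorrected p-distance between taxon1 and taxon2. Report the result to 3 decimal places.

The sequences differ at 5 of 45 positions (sites 14, 23, 25, 44, 45).
p = 5/45 = 0.111111… ≈ 0.111 (to 3 d.p.).

0.111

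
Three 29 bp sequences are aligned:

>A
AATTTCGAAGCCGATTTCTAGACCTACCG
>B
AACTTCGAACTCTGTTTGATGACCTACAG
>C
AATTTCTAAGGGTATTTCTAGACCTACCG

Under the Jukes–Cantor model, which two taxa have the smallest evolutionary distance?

A and C

A–B: 9/29 differ, p = 0.310, d = 0.401.
A–C: 4/29 differ, p = 0.138, d = 0.152.
B–C: 10/29 differ, p = 0.345, d = 0.462.
The smallest distance is between A and C.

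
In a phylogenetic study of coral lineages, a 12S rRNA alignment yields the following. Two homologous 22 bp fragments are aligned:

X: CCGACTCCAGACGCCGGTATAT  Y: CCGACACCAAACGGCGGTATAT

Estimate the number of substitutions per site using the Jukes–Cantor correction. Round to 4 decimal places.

0.1505

The sequences differ at 3 of 22 sites (6, 10, 14), so p = 3/22 ≈ 0.136364.
d = −(3/4) ln(1 − 4p/3) = −0.75 ln(1 − 0.181819) = −0.75 ln(0.818181)
  = −0.75 × (-0.200672) = 0.150504 substitutions/site.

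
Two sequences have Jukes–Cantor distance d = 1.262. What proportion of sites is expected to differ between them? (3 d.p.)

p = (3/4)(1 − e^(−4d/3)) = 0.75 × (1 − e^(-1.682667)) = 0.75 × (1 − 0.185878) = 0.610592.

0.611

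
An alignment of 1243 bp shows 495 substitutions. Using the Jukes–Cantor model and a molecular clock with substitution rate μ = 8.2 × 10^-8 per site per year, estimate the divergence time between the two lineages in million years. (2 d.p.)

3.46

p = 495/1243 ≈ 0.39823.
d = −(3/4) ln(1 − 4p/3) = −0.75 ln(1 − 0.530973) = −0.75 ln(0.469027)
  = −0.75 × (-0.757095) = 0.567821 substitutions/site.
Under a molecular clock d = 2μt, so t = d/(2μ) = 0.567821 / (2 × 8.2 × 10^-8) = 3.46 million years.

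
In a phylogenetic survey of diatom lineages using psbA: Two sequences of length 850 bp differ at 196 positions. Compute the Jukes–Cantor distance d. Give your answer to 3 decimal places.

0.276

p = 196/850 ≈ 0.230588.
d = −(3/4) ln(1 − 4p/3) = −0.75 ln(1 − 0.307451) = −0.75 ln(0.692549)
  = −0.75 × (-0.367376) = 0.275532 substitutions/site.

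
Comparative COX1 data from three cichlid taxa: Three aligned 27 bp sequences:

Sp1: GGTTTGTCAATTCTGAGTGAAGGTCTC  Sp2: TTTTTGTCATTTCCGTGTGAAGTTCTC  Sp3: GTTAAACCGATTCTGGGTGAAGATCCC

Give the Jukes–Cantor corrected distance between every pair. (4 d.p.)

Sp1–Sp2: 6/27 sites differ → p ≈ 0.222222, d = −0.75 ln(1 − 0.296296) = 0.263548 ≈ 0.2635.
Sp1–Sp3: 9/27 sites differ → p ≈ 0.333333, d = −0.75 ln(1 − 0.444444) = 0.440839 ≈ 0.4408.
Sp2–Sp3: 11/27 sites differ → p ≈ 0.407407, d = −0.75 ln(1 − 0.543209) = 0.587647 ≈ 0.5876.

d(Sp1,Sp2) = 0.2635, d(Sp1,Sp3) = 0.4408, d(Sp2,Sp3) = 0.5876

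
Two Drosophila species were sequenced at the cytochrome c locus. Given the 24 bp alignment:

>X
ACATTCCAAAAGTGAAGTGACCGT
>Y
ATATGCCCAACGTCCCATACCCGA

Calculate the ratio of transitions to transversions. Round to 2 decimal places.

0.38

Transitions are A↔G and C↔T; transversions are all other mismatches.
Transitions: 3. Transversions: 8.
R = 3/8 = 0.375 ≈ 0.38 (to 2 d.p.).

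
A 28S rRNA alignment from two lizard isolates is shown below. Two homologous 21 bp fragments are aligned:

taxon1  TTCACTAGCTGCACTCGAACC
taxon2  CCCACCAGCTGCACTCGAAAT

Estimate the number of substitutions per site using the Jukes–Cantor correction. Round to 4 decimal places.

0.2865

The sequences differ at 5 of 21 sites (1, 2, 6, 20, 21), so p = 5/21 ≈ 0.238095.
d = −(3/4) ln(1 − 4p/3) = −0.75 ln(1 − 0.31746) = −0.75 ln(0.68254)
  = −0.75 × (-0.381934) = 0.286451 substitutions/site.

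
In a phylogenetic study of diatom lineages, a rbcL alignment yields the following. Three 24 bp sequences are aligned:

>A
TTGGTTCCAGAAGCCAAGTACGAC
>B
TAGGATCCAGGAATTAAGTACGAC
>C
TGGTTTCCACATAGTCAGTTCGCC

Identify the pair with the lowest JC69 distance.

A and B

A–B: 6/24 differ, p = 0.250, d = 0.304.
A–C: 10/24 differ, p = 0.417, d = 0.608.
B–C: 10/24 differ, p = 0.417, d = 0.608.
The smallest distance is between A and B.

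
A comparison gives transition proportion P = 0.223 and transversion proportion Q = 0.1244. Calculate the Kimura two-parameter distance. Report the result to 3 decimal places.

Under the Kimura two-parameter model, d = −½ ln(1 − 2P − Q) − ¼ ln(1 − 2Q).
1 − 2P − Q = 0.4296, giving −½ ln(0.4296) = 0.422450.
1 − 2Q = 0.7512, giving −¼ ln(0.7512) = 0.071521.
d = 0.422450 + 0.071521 = 0.493971.

0.494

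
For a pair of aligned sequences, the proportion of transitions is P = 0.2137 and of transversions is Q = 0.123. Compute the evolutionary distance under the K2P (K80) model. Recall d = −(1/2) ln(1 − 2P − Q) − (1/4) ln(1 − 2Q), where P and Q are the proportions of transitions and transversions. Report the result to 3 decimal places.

0.470

Under the Kimura two-parameter model, d = −½ ln(1 − 2P − Q) − ¼ ln(1 − 2Q).
1 − 2P − Q = 0.4496, giving −½ ln(0.4496) = 0.399698.
1 − 2Q = 0.754, giving −¼ ln(0.754) = 0.070591.
d = 0.399698 + 0.070591 = 0.470289.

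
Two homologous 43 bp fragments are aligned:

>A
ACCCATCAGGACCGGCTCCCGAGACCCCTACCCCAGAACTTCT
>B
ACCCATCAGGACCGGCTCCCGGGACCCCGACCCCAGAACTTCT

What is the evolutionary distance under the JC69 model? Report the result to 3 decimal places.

The sequences differ at 2 of 43 sites (22, 29), so p = 2/43 ≈ 0.046512.
d = −(3/4) ln(1 − 4p/3) = −0.75 ln(1 − 0.062016) = −0.75 ln(0.937984)
  = −0.75 × (-0.064022) = 0.048017 substitutions/site.

0.048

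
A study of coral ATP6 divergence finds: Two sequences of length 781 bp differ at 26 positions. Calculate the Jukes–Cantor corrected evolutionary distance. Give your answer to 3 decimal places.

p = 26/781 ≈ 0.033291.
d = −(3/4) ln(1 − 4p/3) = −0.75 ln(1 − 0.044388) = −0.75 ln(0.955612)
  = −0.75 × (-0.045403) = 0.034052 substitutions/site.

0.034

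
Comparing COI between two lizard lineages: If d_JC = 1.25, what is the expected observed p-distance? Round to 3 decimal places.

p = (3/4)(1 − e^(−4d/3)) = 0.75 × (1 − e^(-1.666667)) = 0.75 × (1 − 0.188876) = 0.608343.

0.608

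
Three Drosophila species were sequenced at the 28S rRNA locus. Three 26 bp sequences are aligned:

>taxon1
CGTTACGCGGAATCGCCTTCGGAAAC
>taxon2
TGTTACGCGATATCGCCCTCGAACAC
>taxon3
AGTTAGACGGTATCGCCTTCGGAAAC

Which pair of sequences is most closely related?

taxon1–taxon2: 6/26 differ, p = 0.231, d = 0.276.
taxon1–taxon3: 4/26 differ, p = 0.154, d = 0.172.
taxon2–taxon3: 7/26 differ, p = 0.269, d = 0.334.
The smallest distance is between taxon1 and taxon3.

taxon1 and taxon3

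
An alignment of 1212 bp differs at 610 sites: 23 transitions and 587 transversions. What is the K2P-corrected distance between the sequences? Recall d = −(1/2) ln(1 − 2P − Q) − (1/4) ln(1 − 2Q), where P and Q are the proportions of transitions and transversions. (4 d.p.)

P = 23/1212 ≈ 0.018977 and Q = 587/1212 ≈ 0.484323.
Under the Kimura two-parameter model, d = −½ ln(1 − 2P − Q) − ¼ ln(1 − 2Q).
1 − 2P − Q = 0.477723, giving −½ ln(0.477723) = 0.369362.
1 − 2Q = 0.031354, giving −¼ ln(0.031354) = 0.865603.
d = 0.369362 + 0.865603 = 1.234965.

1.2350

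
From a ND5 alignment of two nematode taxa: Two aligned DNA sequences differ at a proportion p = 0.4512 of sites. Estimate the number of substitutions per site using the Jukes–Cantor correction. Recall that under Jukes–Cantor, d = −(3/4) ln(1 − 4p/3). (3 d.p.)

d = −(3/4) ln(1 − 4p/3) = −0.75 ln(1 − 0.6016) = −0.75 ln(0.3984)
  = −0.75 × (-0.920299) = 0.690224 substitutions/site.

0.690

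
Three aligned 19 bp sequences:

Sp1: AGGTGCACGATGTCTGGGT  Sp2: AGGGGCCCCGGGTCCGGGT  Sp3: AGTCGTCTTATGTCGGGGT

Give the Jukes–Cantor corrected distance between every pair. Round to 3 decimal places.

d(Sp1,Sp2) = 0.410, d(Sp1,Sp3) = 0.507, d(Sp2,Sp3) = 0.618

Sp1–Sp2: 6/19 sites differ → p ≈ 0.315789, d = −0.75 ln(1 − 0.421052) = 0.409907 ≈ 0.410.
Sp1–Sp3: 7/19 sites differ → p ≈ 0.368421, d = −0.75 ln(1 − 0.491228) = 0.506816 ≈ 0.507.
Sp2–Sp3: 8/19 sites differ → p ≈ 0.421053, d = −0.75 ln(1 − 0.561404) = 0.618132 ≈ 0.618.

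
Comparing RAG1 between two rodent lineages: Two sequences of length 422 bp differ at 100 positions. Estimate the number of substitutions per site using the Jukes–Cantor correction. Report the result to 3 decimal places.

0.285

p = 100/422 ≈ 0.236967.
d = −(3/4) ln(1 − 4p/3) = −0.75 ln(1 − 0.315956) = −0.75 ln(0.684044)
  = −0.75 × (-0.379733) = 0.284800 substitutions/site.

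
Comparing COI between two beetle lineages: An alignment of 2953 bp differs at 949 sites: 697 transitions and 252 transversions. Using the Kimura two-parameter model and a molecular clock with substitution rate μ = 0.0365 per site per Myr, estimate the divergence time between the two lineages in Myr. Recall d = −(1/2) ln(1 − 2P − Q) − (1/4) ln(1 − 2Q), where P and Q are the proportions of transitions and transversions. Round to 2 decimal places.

P = 697/2953 ≈ 0.236031 and Q = 252/2953 ≈ 0.085337.
Under the Kimura two-parameter model, d = −½ ln(1 − 2P − Q) − ¼ ln(1 − 2Q).
1 − 2P − Q = 0.442601, giving −½ ln(0.442601) = 0.407543.
1 − 2Q = 0.829326, giving −¼ ln(0.829326) = 0.046785.
d = 0.407543 + 0.046785 = 0.454328.
Under a molecular clock d = 2μt, so t = d/(2μ) = 0.454328 / (2 × 0.0365) = 6.22 Myr.

6.22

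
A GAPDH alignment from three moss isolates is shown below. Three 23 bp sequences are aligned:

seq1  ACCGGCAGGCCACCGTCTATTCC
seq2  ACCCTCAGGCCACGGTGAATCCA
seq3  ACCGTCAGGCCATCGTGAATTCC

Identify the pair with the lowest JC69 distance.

seq1–seq2: 7/23 differ, p = 0.304, d = 0.390.
seq1–seq3: 4/23 differ, p = 0.174, d = 0.198.
seq2–seq3: 5/23 differ, p = 0.217, d = 0.257.
The smallest distance is between seq1 and seq3.

seq1 and seq3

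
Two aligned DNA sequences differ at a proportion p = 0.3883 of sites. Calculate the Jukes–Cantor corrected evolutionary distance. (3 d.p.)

d = −(3/4) ln(1 − 4p/3) = −0.75 ln(1 − 0.517733) = −0.75 ln(0.482267)
  = −0.75 × (-0.729257) = 0.546943 substitutions/site.

0.547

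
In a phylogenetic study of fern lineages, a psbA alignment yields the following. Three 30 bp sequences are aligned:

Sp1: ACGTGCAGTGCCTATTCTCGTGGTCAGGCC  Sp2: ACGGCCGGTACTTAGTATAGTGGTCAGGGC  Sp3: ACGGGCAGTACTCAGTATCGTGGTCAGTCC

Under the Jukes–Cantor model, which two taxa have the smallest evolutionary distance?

Sp2 and Sp3

Sp1–Sp2: 9/30 differ, p = 0.300, d = 0.383.
Sp1–Sp3: 7/30 differ, p = 0.233, d = 0.280.
Sp2–Sp3: 6/30 differ, p = 0.200, d = 0.233.
The smallest distance is between Sp2 and Sp3.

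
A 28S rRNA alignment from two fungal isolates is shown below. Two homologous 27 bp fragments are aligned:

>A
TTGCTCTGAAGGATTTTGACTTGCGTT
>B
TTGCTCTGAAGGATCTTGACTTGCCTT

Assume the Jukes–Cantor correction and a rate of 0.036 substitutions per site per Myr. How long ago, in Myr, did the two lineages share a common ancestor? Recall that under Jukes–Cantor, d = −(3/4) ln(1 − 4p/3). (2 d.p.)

1.08

The sequences differ at 2 of 27 sites (15, 25), so p = 2/27 ≈ 0.074074.
d = −(3/4) ln(1 − 4p/3) = −0.75 ln(1 − 0.098765) = −0.75 ln(0.901235)
  = −0.75 × (-0.103989) = 0.077992 substitutions/site.
Under a molecular clock d = 2μt, so t = d/(2μ) = 0.077992 / (2 × 0.036) = 1.08 Myr.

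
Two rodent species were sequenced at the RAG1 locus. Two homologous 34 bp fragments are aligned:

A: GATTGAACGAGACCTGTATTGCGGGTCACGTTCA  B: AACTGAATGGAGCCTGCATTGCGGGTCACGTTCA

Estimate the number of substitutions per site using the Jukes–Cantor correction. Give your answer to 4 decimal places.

The sequences differ at 7 of 34 sites (1, 3, 8, 10, 11, 12, 17), so p = 7/34 ≈ 0.205882.
d = −(3/4) ln(1 − 4p/3) = −0.75 ln(1 − 0.274509) = −0.75 ln(0.725491)
  = −0.75 × (-0.320907) = 0.240680 substitutions/site.

0.2407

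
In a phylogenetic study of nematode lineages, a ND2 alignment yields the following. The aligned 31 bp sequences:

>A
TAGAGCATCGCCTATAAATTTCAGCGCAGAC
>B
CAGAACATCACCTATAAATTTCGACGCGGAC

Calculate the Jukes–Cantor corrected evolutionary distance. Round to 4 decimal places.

0.2239

The sequences differ at 6 of 31 sites (1, 5, 10, 23, 24, 28), so p = 6/31 ≈ 0.193548.
d = −(3/4) ln(1 − 4p/3) = −0.75 ln(1 − 0.258064) = −0.75 ln(0.741936)
  = −0.75 × (-0.298492) = 0.223869 substitutions/site.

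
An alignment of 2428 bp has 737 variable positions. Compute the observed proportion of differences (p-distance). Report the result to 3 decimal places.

p = 737/2428 = 0.303542… ≈ 0.304 (to 3 d.p.).

0.304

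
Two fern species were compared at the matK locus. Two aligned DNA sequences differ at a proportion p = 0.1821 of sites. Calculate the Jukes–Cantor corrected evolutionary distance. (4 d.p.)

0.2086

d = −(3/4) ln(1 − 4p/3) = −0.75 ln(1 − 0.2428) = −0.75 ln(0.7572)
  = −0.75 × (-0.278128) = 0.208596 substitutions/site.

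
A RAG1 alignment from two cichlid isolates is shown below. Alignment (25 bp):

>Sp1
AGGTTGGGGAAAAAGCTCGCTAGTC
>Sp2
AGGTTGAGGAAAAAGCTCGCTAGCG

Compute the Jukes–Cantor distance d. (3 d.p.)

0.131

The sequences differ at 3 of 25 sites (7, 24, 25), so p = 3/25 = 0.12.
d = −(3/4) ln(1 − 4p/3) = −0.75 ln(1 − 0.16) = −0.75 ln(0.84)
  = −0.75 × (-0.174353) = 0.130765 substitutions/site.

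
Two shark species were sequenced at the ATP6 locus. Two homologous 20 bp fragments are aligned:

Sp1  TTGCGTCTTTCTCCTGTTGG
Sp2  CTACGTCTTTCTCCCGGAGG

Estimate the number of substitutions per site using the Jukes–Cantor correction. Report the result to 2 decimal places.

The sequences differ at 5 of 20 sites (1, 3, 15, 17, 18), so p = 5/20 = 0.25.
d = −(3/4) ln(1 − 4p/3) = −0.75 ln(1 − 0.333333) = −0.75 ln(0.666667)
  = −0.75 × (-0.405465) = 0.304099 substitutions/site.

0.30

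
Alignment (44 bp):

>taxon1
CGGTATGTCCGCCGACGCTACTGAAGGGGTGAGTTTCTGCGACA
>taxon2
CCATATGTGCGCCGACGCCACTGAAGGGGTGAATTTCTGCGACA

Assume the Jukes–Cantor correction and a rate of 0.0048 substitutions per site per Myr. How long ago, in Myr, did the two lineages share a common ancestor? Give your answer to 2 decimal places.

The sequences differ at 5 of 44 sites (2, 3, 9, 19, 33), so p = 5/44 ≈ 0.113636.
d = −(3/4) ln(1 − 4p/3) = −0.75 ln(1 − 0.151515) = −0.75 ln(0.848485)
  = −0.75 × (-0.164303) = 0.123227 substitutions/site.
Under a molecular clock d = 2μt, so t = d/(2μ) = 0.123227 / (2 × 0.0048) = 12.84 Myr.

12.84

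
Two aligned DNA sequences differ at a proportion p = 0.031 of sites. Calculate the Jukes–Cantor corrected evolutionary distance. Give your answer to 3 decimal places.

d = −(3/4) ln(1 − 4p/3) = −0.75 ln(1 − 0.041333) = −0.75 ln(0.958667)
  = −0.75 × (-0.042212) = 0.031659 substitutions/site.

0.032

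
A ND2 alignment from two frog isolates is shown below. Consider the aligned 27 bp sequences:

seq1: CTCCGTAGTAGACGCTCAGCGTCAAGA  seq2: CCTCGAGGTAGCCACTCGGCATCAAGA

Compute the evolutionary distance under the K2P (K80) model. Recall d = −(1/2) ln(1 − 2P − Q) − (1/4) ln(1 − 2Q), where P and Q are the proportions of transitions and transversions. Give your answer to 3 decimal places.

Of 27 sites, 6 differences are transitions and 2 are transversions, so P = 6/27 ≈ 0.222222 and Q = 2/27 ≈ 0.074074.
Under the Kimura two-parameter model, d = −½ ln(1 − 2P − Q) − ¼ ln(1 − 2Q).
1 − 2P − Q = 0.481482, giving −½ ln(0.481482) = 0.365443.
1 − 2Q = 0.851852, giving −¼ ln(0.851852) = 0.040086.
d = 0.365443 + 0.040086 = 0.405529.

0.406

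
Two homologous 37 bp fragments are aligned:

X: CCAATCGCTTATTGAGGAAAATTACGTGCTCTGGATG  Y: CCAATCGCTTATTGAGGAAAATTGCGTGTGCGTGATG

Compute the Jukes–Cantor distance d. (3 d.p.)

The sequences differ at 5 of 37 sites (24, 29, 30, 32, 33), so p = 5/37 ≈ 0.135135.
d = −(3/4) ln(1 − 4p/3) = −0.75 ln(1 − 0.18018) = −0.75 ln(0.81982)
  = −0.75 × (-0.198670) = 0.149003 substitutions/site.

0.149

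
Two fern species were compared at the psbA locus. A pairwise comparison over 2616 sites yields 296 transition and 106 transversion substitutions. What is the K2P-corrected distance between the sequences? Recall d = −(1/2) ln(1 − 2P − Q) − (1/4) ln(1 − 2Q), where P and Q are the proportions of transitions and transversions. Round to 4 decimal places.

0.1763

P = 296/2616 ≈ 0.11315 and Q = 106/2616 ≈ 0.04052.
Under the Kimura two-parameter model, d = −½ ln(1 − 2P − Q) − ¼ ln(1 − 2Q).
1 − 2P − Q = 0.73318, giving −½ ln(0.73318) = 0.155182.
1 − 2Q = 0.91896, giving −¼ ln(0.91896) = 0.021128.
d = 0.155182 + 0.021128 = 0.176310.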